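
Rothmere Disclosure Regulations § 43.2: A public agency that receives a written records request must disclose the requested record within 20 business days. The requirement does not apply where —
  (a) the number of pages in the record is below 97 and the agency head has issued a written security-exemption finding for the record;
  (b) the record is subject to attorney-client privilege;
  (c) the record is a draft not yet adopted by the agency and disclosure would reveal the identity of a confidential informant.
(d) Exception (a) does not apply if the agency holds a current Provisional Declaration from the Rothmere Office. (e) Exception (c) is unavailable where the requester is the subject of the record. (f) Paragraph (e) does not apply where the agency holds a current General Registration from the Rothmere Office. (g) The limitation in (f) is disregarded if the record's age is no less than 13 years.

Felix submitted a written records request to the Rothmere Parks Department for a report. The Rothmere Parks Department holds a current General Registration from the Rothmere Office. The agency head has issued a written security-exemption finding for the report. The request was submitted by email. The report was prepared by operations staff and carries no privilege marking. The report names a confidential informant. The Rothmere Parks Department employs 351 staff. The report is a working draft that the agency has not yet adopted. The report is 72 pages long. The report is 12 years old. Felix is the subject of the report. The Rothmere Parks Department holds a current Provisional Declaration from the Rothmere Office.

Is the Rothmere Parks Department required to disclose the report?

No — exception (c) applies; the Rothmere Parks Department is not required to disclose the report.

Exception (a)'s conditions are all satisfied: the number of pages in the record is 72, below the 97 limit; a written security-exemption finding has been issued. However, paragraph (d) must be considered: (d) operates against (a): a current Provisional Declaration is held. So (a) is unavailable.
Exception (b) fails — the report carries no privilege marking.
All of (c)'s requirements are met (the report is an unadopted draft; the report names a confidential informant). Under paragraphs (e)–(g): (e) applies (Felix is the subject of the report), but yields to (f): (f) is triggered — a current General Registration is held. (g) is not triggered (the record's age is 12 years, short of 13 years), so (f) stands. So (c) applies.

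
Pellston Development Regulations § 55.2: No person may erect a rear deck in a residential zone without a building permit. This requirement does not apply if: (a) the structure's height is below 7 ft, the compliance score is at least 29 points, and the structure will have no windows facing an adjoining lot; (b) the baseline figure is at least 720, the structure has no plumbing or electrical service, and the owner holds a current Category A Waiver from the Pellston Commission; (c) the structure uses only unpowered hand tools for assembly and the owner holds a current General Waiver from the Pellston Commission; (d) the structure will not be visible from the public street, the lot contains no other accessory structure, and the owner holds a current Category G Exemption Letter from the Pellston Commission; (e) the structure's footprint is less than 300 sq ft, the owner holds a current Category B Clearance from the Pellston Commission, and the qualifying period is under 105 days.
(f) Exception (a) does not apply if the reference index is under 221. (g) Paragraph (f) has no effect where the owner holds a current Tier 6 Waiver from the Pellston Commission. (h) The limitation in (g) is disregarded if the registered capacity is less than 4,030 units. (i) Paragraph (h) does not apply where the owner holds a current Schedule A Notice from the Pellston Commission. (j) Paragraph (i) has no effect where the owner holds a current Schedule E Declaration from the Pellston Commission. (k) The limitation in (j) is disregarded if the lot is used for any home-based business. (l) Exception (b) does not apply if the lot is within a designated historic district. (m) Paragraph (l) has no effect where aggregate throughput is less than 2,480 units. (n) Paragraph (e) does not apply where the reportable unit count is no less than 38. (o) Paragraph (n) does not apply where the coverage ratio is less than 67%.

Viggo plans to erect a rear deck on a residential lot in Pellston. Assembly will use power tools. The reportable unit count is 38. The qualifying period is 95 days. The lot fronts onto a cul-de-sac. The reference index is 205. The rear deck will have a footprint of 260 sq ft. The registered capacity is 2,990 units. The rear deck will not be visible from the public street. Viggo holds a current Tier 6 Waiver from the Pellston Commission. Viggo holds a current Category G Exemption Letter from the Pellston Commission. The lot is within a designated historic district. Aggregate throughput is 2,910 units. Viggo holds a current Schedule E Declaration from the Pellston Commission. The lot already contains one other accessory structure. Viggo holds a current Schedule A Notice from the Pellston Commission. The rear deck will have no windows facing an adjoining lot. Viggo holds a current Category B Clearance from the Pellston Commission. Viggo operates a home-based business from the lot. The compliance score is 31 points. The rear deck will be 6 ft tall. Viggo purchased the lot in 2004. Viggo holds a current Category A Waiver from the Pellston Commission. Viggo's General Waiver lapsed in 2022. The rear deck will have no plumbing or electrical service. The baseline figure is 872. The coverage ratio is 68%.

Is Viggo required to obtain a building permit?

No — exception (a) applies; Viggo does not need a building permit.

All of (a)'s requirements are met (the structure's height is 6 ft, below the 7 ft limit; the compliance score is 31 points, meeting the 29 points threshold; no windows face an adjoining lot). Applying paragraphs (f)–(k): (f) applies (the reference index is 205, under the 221 limit), but is displaced by (g): (g) operates against (f): a current Tier 6 Waiver is held. (h) would limit (g) — the registered capacity is 2,990 units, less than the 4,030 units limit — but (i) sets (h) aside: (i) applies — a current Schedule A Notice is held. (j) is engaged (a current Schedule E Declaration is held), but yields to (k): (k) operates against (j): a home-based business operates on the lot. (a) remains available.
All of (b)'s requirements are met (the baseline figure is 872, meeting the 720 threshold; there is no plumbing or electrical service; a current Category A Waiver is held). But applying paragraphs (l)–(m): (l) operates — the lot is in a historic district. (m), which would lift (l), is not engaged — aggregate throughput is 2,910 units, not less than 2,480 units. So (b) is unavailable.
Exception (c) fails — assembly uses power tools.
Exception (d) requires that the lot contains no other accessory structure; but the lot already has another accessory structure, so (d) is unavailable.
Exception (e)'s conditions are all satisfied: the structure's footprint is 260 sq ft, less than the 300 sq ft limit; a current Category B Clearance is held; the qualifying period is 95 days, under the 105 days limit. But: (n) operates against (e): the reportable unit count is 38, meeting the 38 threshold. (o) is inapplicable (the coverage ratio is 68%, not less than 67%), so (n) stands. So (e) is unavailable.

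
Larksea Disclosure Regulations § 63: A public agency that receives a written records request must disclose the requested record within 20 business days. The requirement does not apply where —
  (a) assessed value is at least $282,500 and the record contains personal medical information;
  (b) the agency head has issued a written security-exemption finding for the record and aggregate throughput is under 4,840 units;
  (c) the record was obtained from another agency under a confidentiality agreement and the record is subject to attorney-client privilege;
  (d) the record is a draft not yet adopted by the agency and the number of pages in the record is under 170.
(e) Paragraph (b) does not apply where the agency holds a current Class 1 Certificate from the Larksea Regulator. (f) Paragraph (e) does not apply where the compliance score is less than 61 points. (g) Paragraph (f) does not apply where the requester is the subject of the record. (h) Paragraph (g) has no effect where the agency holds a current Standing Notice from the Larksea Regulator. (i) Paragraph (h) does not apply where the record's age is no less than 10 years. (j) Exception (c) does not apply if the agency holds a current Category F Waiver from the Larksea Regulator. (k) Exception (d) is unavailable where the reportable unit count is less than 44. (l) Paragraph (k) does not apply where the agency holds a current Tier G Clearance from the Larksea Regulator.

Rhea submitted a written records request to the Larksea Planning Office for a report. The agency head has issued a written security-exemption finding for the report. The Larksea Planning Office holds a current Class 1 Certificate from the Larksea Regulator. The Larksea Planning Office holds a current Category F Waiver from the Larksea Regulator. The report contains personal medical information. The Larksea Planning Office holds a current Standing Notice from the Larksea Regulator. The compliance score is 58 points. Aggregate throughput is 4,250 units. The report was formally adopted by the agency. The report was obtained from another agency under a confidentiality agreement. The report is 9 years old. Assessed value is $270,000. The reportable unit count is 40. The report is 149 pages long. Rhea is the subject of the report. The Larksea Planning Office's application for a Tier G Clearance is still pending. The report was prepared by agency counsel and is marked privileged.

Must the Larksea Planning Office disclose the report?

No — exception (b) applies; the Larksea Planning Office is not required to disclose the report.

Exception (a) does not apply: assessed value is $270,000, short of $282,500.
Exception (b) is satisfied on its face — a written security-exemption finding has been issued; aggregate throughput is 4,250 units, under the 4,840 units limit. Applying paragraphs (e)–(i): (e) would limit (b) — a current Class 1 Certificate is held — but (f) sets (e) aside: (f) is engaged — the compliance score is 58 points, less than the 61 points limit. (g) would limit (f) — Rhea is the subject of the report — but (h) sets (g) aside: (h) applies — a current Standing Notice is held. (i) is inapplicable (the record's age is 9 years, short of 10 years), so (h) stands. Exception (b) stands.
Exception (c): the report was obtained under a confidentiality agreement; the report is privileged — every condition holds. However, paragraph (j) must be considered: (j) is engaged — a current Category F Waiver is held. Exception (c) does not apply.
Exception (d) does not apply: the report has been formally adopted.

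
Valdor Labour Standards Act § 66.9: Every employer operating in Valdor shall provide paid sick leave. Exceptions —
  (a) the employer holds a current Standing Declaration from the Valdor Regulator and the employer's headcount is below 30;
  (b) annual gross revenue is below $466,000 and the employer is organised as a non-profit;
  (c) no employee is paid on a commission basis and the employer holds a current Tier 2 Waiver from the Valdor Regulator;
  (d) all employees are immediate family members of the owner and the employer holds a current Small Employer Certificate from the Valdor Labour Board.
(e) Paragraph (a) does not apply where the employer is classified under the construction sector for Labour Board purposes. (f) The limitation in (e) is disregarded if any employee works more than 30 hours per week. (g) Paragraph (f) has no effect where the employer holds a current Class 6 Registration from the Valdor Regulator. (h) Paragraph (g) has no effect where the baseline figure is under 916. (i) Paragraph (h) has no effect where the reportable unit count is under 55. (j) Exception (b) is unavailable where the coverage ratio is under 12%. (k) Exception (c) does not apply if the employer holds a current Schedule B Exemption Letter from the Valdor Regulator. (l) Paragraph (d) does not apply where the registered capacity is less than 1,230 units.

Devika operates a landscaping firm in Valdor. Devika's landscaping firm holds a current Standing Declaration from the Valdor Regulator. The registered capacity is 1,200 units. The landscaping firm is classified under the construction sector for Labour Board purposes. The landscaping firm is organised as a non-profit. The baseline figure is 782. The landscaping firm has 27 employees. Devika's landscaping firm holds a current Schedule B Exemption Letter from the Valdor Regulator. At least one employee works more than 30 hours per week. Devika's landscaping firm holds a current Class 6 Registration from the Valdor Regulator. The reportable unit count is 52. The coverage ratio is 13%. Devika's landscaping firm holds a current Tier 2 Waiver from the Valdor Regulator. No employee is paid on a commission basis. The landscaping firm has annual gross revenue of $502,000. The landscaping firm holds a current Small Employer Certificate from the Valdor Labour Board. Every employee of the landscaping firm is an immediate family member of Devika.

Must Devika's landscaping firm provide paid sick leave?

Yes — Devika's landscaping firm must provide paid sick leave.

Exception (a)'s conditions are all satisfied: a current Standing Declaration is held; the employer's headcount is 27, below the 30 limit. But applying paragraphs (e)–(i): (e) is triggered — the landscaping firm is classified under the construction sector. (f) would limit (e) — at least one employee exceeds 30 hours/week — but (g) sets (f) aside: (g) operates — a current Class 6 Registration is held. (h) is triggered (the baseline figure is 782, under the 916 limit), but is set aside by (i): (i) applies — the reportable unit count is 52, under the 55 limit. So (a) is unavailable.
Exception (b) fails — annual gross revenue is $502,000, not below $466,000.
All of (c)'s requirements are met (no employee is paid on commission; a current Tier 2 Waiver is held). Turning to paragraph (k): (k) is engaged — a current Schedule B Exemption Letter is held. Exception (c) does not apply.
Exception (d) is satisfied on its face — every employee is an immediate family member; a current Small Employer Certificate is held. But applying paragraph (l): (l) is triggered — the registered capacity is 1,200 units, less than the 1,230 units limit. Exception (d) does not apply.
None of the exceptions is available; § 66.9 applies in full.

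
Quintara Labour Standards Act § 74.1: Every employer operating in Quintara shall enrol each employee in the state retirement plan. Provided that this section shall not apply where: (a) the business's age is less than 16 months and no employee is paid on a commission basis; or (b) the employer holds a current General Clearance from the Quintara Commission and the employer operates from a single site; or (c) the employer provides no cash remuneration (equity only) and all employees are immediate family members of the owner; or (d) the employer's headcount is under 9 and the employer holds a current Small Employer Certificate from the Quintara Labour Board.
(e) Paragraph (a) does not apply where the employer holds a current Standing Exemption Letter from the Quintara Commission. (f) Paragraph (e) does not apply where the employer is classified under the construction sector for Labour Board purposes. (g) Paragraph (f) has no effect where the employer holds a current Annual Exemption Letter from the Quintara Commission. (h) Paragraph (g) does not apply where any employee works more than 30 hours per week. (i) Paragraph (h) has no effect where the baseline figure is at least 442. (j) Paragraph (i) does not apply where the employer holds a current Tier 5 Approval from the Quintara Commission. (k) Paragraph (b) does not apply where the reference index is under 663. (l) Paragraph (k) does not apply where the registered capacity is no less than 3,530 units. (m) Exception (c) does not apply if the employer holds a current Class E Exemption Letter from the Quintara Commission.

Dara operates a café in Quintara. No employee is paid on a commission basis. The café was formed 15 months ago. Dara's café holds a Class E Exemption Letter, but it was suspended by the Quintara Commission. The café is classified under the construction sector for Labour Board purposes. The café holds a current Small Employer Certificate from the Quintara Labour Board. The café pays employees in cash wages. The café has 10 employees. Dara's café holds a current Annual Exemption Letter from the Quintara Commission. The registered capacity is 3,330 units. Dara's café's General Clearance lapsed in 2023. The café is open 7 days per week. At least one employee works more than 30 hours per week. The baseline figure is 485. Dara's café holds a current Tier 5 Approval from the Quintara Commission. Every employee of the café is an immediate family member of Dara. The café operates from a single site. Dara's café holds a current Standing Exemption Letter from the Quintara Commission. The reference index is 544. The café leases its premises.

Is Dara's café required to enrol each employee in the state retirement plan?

All of (a)'s requirements are met (the business's age is 15 months, less than the 16 months limit; no employee is paid on commission). Considering the limiting provisions: (e) applies (a current Standing Exemption Letter is held), but yields to (f): (f) operates against (e): the café is classified under the construction sector. (g) applies (a current Annual Exemption Letter is held), but is displaced by (h): (h) operates — at least one employee exceeds 30 hours/week. (i) is engaged (the baseline figure is 485, meeting the 442 threshold), but yields to (j): (j) is engaged — a current Tier 5 Approval is held. (a) remains available.
Exception (b) fails — there is no General Clearance in force.
Exception (c) does not apply: employees are paid cash wages.
Exception (d) requires that the employer's headcount is under 9; but the employer's headcount is 10, not under 9, so (d) is unavailable.

No — exception (a) applies; Dara's café is not required to enrol each employee in the state retirement plan.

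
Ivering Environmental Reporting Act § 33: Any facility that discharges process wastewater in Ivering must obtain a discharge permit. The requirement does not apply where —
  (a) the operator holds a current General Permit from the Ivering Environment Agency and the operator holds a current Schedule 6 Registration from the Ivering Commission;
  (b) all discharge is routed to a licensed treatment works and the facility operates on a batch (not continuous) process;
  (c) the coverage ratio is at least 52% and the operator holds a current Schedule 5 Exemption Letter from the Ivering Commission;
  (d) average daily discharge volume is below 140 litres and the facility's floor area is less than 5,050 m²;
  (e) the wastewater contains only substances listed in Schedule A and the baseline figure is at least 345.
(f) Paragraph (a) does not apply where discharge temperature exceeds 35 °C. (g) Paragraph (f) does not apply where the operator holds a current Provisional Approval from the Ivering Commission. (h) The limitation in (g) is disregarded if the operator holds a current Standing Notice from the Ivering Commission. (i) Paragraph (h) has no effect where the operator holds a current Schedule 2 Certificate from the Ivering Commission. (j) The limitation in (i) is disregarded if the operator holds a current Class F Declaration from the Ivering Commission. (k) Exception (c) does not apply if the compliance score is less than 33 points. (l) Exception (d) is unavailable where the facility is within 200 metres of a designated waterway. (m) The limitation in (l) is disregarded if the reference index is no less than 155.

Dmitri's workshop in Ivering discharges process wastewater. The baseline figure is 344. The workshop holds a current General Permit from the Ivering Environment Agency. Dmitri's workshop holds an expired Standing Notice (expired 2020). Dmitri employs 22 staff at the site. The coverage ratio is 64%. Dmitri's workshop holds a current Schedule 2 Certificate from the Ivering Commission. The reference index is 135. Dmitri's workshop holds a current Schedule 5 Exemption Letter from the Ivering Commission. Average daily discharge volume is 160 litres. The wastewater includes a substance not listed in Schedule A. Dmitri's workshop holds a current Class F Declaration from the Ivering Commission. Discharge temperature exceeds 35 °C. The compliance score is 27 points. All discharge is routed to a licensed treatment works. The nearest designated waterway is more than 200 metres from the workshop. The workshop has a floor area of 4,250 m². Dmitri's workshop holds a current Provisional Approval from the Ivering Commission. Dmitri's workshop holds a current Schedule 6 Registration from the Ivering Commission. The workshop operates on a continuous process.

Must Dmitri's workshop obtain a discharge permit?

Exception (a): a current General Permit is held; a current Schedule 6 Registration is held — every condition holds. Applying paragraphs (f)–(j): (f) would limit (a) — discharge temperature exceeds 35 °C — but (g) sets (f) aside: (g) operates — a current Provisional Approval is held. (h), which would lift (g), does not operate here — the Standing Notice is not current. (a) remains available.
Exception (b) requires that the facility operates on a batch (not continuous) process; but the facility operates on a continuous process, so (b) is unavailable.
Exception (c)'s conditions are all satisfied: the coverage ratio is 64%, meeting the 52% threshold; a current Schedule 5 Exemption Letter is held. But: (k) applies — the compliance score is 27 points, less than the 33 points limit. (c) is therefore removed.
Exception (d) requires that average daily discharge volume is below 140 litres; but average daily discharge volume is 160 litres, not below 140 litres, so (d) is unavailable.
Exception (e) fails — the wastewater includes a non-Schedule-A substance.

No — exception (a) applies; Dmitri's workshop is not required to obtain a discharge permit.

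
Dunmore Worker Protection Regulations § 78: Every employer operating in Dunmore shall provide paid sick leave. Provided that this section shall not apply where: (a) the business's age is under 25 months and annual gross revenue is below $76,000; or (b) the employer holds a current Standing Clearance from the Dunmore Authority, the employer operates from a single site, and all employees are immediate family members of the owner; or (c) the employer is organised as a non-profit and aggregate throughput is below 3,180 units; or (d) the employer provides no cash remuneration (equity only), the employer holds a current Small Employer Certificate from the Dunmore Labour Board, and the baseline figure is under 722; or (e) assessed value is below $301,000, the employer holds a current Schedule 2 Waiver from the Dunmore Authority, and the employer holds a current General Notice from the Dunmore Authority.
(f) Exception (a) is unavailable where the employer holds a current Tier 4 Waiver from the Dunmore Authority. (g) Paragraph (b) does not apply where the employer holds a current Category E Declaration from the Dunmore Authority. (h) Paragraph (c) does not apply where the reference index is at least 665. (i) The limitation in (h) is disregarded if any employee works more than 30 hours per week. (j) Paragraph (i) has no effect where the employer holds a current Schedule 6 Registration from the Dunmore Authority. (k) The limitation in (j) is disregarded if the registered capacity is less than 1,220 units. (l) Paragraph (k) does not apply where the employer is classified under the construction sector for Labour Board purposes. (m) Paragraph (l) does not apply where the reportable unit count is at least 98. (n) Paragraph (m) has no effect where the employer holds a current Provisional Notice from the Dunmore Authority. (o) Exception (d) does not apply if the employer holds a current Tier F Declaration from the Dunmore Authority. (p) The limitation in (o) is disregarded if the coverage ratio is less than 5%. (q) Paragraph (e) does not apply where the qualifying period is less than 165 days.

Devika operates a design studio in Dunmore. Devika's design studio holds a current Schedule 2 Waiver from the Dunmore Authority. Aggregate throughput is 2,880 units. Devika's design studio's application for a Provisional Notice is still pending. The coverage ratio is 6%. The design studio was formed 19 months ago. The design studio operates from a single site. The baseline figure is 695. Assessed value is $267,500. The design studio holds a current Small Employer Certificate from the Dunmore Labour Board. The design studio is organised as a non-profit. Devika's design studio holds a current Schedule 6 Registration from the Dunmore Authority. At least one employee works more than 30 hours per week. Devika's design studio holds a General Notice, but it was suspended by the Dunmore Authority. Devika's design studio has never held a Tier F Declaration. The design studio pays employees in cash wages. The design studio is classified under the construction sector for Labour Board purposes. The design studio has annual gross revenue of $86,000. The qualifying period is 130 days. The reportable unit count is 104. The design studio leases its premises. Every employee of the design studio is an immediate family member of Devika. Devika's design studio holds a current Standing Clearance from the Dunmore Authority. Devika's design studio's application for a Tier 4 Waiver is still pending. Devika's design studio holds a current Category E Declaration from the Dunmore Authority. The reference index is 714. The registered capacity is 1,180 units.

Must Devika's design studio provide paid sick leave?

Exception (a) requires that annual gross revenue is below $76,000; but annual gross revenue is $86,000, not below $76,000, so (a) is unavailable.
Exception (b) is satisfied on its face — a current Standing Clearance is held; the employer operates from a single site; every employee is an immediate family member. But applying paragraph (g): (g) operates against (b): a current Category E Declaration is held. So (b) is unavailable.
Exception (c) is satisfied on its face — the employer is a non-profit; aggregate throughput is 2,880 units, below the 3,180 units limit. As to paragraphs (h)–(n): (h) is engaged (the reference index is 714, meeting the 665 threshold), but is set aside by (i): (i) is engaged — at least one employee exceeds 30 hours/week. (j) would limit (i) — a current Schedule 6 Registration is held — but (k) sets (j) aside: (k) operates — the registered capacity is 1,180 units, less than the 1,220 units limit. (l) applies (the design studio is classified under the construction sector), but is itself disapplied by (m): (m) applies — the reportable unit count is 104, meeting the 98 threshold. (n), which would lift (m), is not engaged — no current Provisional Notice is held. So (c) applies.
Exception (d) requires that the employer provides no cash remuneration (equity only); but employees are paid cash wages, so (d) is unavailable.
Exception (e) requires that the employer holds a current General Notice from the Dunmore Authority; but there is no General Notice in force, so (e) is unavailable.

No — exception (c) applies; Devika's design studio is not required to provide paid sick leave.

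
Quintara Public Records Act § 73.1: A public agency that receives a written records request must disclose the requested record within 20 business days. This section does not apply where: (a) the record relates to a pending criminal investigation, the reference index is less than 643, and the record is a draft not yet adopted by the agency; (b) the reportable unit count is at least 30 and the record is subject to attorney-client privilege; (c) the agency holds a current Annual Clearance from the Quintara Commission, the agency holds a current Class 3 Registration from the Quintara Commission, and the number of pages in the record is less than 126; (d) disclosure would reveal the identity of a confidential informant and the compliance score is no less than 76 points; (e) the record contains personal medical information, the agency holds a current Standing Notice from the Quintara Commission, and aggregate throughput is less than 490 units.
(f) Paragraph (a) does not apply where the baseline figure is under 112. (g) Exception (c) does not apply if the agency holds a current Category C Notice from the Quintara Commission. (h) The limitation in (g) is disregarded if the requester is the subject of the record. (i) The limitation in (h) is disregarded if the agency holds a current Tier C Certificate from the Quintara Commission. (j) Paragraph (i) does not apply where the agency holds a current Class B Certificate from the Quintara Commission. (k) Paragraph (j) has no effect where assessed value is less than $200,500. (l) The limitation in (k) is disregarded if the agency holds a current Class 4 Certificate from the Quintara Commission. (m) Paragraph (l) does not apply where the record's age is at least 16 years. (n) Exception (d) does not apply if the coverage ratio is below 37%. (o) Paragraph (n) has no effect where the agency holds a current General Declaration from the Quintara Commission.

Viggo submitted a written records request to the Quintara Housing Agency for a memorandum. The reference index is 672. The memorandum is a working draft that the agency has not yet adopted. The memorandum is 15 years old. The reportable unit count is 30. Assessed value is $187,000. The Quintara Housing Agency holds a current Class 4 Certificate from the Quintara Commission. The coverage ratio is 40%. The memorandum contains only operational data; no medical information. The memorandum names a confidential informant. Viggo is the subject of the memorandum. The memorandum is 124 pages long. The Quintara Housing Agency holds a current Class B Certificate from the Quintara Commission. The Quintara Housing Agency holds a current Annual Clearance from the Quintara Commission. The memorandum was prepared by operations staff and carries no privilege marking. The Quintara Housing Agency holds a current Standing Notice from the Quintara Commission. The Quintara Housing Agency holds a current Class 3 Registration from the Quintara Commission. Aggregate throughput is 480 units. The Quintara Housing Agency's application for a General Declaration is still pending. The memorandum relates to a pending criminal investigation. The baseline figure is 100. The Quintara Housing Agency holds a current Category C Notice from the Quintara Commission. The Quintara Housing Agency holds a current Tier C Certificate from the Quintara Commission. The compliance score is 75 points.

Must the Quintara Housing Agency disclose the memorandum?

Exception (a) fails — the reference index is 672, not less than 643.
Exception (b) does not apply: the memorandum carries no privilege marking.
Exception (c)'s conditions are all satisfied: a current Annual Clearance is held; a current Class 3 Registration is held; the number of pages in the record is 124, less than the 126 limit. As to paragraphs (g)–(m): (g) applies (a current Category C Notice is held), but is itself disapplied by (h): (h) is triggered — Viggo is the subject of the memorandum. (i) would limit (h) — a current Tier C Certificate is held — but (j) sets (i) aside: (j) applies — a current Class B Certificate is held. (k) operates (assessed value is $187,000, less than the $200,500 limit), but is itself disapplied by (l): (l) applies — a current Class 4 Certificate is held. (m) is not triggered (the record's age is 15 years, short of 16 years), so (l) stands. Exception (c) stands.
Exception (d) does not apply: the compliance score is 75 points, short of 76 points.
Exception (e) requires that the record contains personal medical information; but the memorandum contains only operational data, so (e) is unavailable.

No — exception (c) applies; the Quintara Housing Agency is not required to disclose the memorandum.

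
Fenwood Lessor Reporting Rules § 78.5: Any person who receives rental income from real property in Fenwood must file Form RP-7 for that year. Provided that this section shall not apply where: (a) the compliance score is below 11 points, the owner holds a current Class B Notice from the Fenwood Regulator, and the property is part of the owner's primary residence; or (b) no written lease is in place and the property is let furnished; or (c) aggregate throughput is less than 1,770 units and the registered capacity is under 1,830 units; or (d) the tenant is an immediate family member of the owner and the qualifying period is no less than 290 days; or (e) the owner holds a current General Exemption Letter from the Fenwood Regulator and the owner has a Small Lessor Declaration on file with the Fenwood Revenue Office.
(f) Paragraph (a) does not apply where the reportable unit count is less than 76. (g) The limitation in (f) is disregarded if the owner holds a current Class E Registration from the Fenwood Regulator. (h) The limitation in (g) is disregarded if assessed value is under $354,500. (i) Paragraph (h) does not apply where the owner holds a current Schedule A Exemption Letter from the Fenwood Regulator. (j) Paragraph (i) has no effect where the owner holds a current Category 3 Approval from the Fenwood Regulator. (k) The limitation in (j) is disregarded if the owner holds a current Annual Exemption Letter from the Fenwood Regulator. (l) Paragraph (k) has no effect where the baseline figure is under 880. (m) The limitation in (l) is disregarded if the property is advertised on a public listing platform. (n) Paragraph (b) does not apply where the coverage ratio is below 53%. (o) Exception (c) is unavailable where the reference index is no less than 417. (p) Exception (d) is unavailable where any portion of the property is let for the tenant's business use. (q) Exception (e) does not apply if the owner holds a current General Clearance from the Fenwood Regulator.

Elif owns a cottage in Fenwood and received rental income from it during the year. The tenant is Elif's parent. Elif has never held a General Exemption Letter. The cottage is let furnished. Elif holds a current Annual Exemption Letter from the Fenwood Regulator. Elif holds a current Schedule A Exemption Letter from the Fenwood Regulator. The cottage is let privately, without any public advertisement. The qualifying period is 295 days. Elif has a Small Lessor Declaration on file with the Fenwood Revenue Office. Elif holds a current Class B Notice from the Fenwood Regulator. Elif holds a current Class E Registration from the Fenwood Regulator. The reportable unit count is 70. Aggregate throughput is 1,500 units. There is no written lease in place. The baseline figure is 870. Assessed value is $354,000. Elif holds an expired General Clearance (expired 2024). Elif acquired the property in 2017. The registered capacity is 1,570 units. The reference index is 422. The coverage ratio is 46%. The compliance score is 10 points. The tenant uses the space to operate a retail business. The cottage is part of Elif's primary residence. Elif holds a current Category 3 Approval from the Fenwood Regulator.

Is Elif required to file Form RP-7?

Yes — Elif must file Form RP-7.

Exception (a) is satisfied on its face — the compliance score is 10 points, below the 11 points limit; a current Class B Notice is held; the cottage is part of the primary residence. Turning to paragraphs (f)–(m): (f) operates against (a): the reportable unit count is 70, less than the 76 limit. (g) operates (a current Class E Registration is held), but is overridden by (h): (h) operates against (g): assessed value is $354,000, under the $354,500 limit. (i) would limit (h) — a current Schedule A Exemption Letter is held — but (j) sets (i) aside: (j) is triggered — a current Category 3 Approval is held. (k) operates (a current Annual Exemption Letter is held), but is overridden by (l): (l) operates — the baseline figure is 870, under the 880 limit. (m), which would lift (l), is not engaged — the property is let privately without advertisement. (a) is therefore removed.
Exception (b)'s conditions are all satisfied: there is no written lease; the property is let furnished. But: (n) operates — the coverage ratio is 46%, below the 53% limit. So (b) is unavailable.
Exception (c)'s conditions are all satisfied: aggregate throughput is 1,500 units, less than the 1,770 units limit; the registered capacity is 1,570 units, under the 1,830 units limit. However, paragraph (o) must be considered: (o) is engaged — the reference index is 422, meeting the 417 threshold. So (c) is unavailable.
All of (d)'s requirements are met (the tenant is an immediate family member; the qualifying period is 295 days, meeting the 290 days threshold). But: (p) operates against (d): the space is let for business use. (d) is therefore removed.
Exception (e) fails — the General Exemption Letter is not current.
Every exception is unavailable, so the rule governs.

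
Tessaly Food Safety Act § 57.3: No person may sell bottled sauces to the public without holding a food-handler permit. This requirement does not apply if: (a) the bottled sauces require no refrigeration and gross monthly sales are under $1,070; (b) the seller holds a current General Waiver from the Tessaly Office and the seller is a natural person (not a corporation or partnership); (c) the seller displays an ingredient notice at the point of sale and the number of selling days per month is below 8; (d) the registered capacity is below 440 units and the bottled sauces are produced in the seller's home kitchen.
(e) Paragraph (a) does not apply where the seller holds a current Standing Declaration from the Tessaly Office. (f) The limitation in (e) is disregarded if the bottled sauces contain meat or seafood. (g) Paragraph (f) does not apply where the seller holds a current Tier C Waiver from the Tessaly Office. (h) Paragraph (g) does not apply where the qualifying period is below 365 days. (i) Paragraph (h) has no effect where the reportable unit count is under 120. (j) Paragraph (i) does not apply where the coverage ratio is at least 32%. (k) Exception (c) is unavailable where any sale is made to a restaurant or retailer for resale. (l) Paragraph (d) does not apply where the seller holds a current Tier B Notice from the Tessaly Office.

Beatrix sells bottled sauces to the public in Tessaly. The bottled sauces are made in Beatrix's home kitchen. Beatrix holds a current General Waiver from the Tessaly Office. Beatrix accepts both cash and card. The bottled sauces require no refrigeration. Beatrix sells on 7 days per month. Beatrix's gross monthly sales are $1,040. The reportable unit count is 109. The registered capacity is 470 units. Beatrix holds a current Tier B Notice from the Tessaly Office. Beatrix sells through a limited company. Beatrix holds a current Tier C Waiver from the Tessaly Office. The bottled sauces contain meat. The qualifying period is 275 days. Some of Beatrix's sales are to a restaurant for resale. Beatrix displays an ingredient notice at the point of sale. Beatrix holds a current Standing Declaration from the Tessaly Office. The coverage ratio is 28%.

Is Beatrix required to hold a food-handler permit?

Exception (a)'s conditions are all satisfied: the bottled sauces are shelf-stable; gross monthly sales are $1,040, under the $1,070 limit. But: (e) is triggered — a current Standing Declaration is held. (f) applies (the bottled sauces contain meat), but is overridden by (g): (g) operates against (f): a current Tier C Waiver is held. (h) is engaged (the qualifying period is 275 days, below the 365 days limit), but is displaced by (i): (i) operates against (h): the reportable unit count is 109, under the 120 limit. (j) is not engaged (the coverage ratio is 28%, short of 32%), so (i) stands. So (a) is unavailable.
Exception (b) fails — the seller operates through a limited company.
Exception (c): an ingredient notice is displayed; the number of selling days per month is 7, below the 8 limit — every condition holds. But: (k) operates — some sales are to a restaurant for resale. So (c) is unavailable.
Exception (d) requires that the registered capacity is below 440 units; but the registered capacity is 470 units, not below 440 units, so (d) is unavailable.
No exception applies. The general rule governs.

Yes — Beatrix must hold a food-handler permit.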